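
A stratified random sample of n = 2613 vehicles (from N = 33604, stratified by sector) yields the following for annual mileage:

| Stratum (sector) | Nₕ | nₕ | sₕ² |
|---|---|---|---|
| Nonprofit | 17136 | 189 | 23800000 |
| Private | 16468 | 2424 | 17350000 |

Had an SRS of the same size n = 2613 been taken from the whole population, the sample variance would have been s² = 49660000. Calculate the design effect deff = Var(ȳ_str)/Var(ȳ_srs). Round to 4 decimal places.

Var(ȳ_str) = Σ Wₕ²(1−fₕ)sₕ²/nₕ with Wₕ = Nₕ/33604:
  Nonprofit: (17136/33604)²·(1−189/17136)·23800000/189 = 32384.372
  Private: (16468/33604)²·(1−2424/16468)·17350000/2424 = 1465.9413
  → Var(ȳ_str) = 33850.313.
Var(ȳ_srs) = (1 − 2613/33604)·49660000/2613 = 17527.175.
deff = 33850.313 / 17527.175 = 1.9313.

1.9313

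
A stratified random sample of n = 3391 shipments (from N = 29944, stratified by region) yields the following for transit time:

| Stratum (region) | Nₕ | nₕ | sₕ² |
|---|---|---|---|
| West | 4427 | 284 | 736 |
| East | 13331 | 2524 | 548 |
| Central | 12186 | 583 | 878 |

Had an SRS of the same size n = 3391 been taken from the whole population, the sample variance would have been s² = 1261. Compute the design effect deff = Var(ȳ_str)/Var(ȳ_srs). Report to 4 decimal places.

Var(ȳ_str) = Σ Wₕ²(1−fₕ)sₕ²/nₕ with Wₕ = Nₕ/29944:
  West: (4427/29944)²·(1−284/4427)·736/284 = 0.053010793
  East: (13331/29944)²·(1−2524/13331)·548/2524 = 0.034885059
  Central: (12186/29944)²·(1−583/12186)·878/583 = 0.23748588
  → Var(ȳ_str) = 0.32538173.
Var(ȳ_srs) = (1 − 3391/29944)·1261/3391 = 0.32975476.
deff = 0.32538173 / 0.32975476 = 0.9867.

0.9867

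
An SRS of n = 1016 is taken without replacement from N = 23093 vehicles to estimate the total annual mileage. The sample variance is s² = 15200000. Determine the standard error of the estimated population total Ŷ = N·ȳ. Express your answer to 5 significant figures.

2.7618 × 10^6

Var(Ŷ) = N²·Var(ȳ) = N²·(1 − n/N)·s²/n.
f = 1016/23093 = 0.04399602; Var(ȳ) = 0.95600398·15200000/1016 = 14302.422.
Var(Ŷ) = 23093² · 14302.422 = 7.6272907 × 10^12.
SE(Ŷ) = √(7.6272907 × 10^12) = 2.7618 × 10^6.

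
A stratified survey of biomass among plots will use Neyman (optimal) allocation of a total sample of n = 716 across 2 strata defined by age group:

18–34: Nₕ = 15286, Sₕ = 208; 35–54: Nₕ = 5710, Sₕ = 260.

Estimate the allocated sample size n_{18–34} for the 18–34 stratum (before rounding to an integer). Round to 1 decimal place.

Neyman allocation: nₕ = n·NₕSₕ / Σⱼ NⱼSⱼ.
Σ NⱼSⱼ = 15286·208 + 5710·260 = 4.664088 × 10^6.
n_{18–34} = 716·15286·208 / (4.664088 × 10^6) = 488.1.

488.1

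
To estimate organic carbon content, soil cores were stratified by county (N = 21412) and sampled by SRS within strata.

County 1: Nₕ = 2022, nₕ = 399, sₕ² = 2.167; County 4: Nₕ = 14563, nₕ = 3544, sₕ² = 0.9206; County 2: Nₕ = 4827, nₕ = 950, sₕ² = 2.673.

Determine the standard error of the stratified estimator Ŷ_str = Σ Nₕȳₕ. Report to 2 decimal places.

334.91

Var(Ŷ_str) = Σₕ Nₕ²(1 − fₕ)sₕ²/nₕ.
County 1: 2022²·(1 − 399/2022)·2.167/399 = 17823.2.
County 4: 14563²·(1 − 3544/14563)·0.9206/3544 = 41684.087.
County 2: 4827²·(1 − 950/4827)·2.673/950 = 52656.071.
Sum = 112163.36.
SE = √(112163.36) = 334.91.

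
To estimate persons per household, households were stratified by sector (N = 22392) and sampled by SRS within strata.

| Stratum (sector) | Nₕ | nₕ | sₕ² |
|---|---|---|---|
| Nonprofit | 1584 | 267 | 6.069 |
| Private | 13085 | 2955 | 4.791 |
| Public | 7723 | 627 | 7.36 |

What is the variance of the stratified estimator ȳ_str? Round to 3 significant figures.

0.00181

Var(ȳ_str) = Σₕ Wₕ²(1 − fₕ)sₕ²/nₕ with Wₕ = Nₕ/N, N = 22392.
Nonprofit: Wₕ = 0.07073955; term = 0.07073955²·(1 − 0.16856061)·6.069/267 = 9.457167 × 10^-5.
Private: Wₕ = 0.58436049; term = 0.58436049²·(1 − 0.22583110)·4.791/2955 = 4.2861374 × 10^-4.
Public: Wₕ = 0.34489996; term = 0.34489996²·(1 − 0.08118607)·7.36/627 = 0.0012829926.
Sum = 0.001806178.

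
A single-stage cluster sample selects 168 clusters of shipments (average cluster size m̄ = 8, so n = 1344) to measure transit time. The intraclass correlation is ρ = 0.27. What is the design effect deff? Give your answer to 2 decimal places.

deff = 1 + (8 − 1)·0.27 = 1 + 1.89 = 2.89.

2.89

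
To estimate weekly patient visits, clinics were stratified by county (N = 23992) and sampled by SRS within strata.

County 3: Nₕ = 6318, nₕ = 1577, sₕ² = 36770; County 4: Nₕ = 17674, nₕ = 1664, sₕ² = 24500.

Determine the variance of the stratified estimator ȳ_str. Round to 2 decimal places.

8.45

Var(ȳ_str) = Σₕ Wₕ²(1 − fₕ)sₕ²/nₕ with Wₕ = Nₕ/N, N = 23992.
County 3: Wₕ = 0.26333778; term = 0.26333778²·(1 − 0.24960431)·36770/1577 = 1.2133291.
County 4: Wₕ = 0.73666222; term = 0.73666222²·(1 − 0.09414960)·24500/1664 = 7.237791.
Sum = 8.4511201.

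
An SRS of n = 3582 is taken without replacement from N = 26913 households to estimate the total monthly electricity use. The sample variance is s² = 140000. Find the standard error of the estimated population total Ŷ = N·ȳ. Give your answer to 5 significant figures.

156660

Var(Ŷ) = N²·Var(ȳ) = N²·(1 − n/N)·s²/n.
f = 3582/26913 = 0.13309553; Var(ȳ) = 0.86690447·140000/3582 = 33.882363.
Var(Ŷ) = 26913² · 33.882363 = 2.454132 × 10^10.
SE(Ŷ) = √(2.454132 × 10^10) = 156660.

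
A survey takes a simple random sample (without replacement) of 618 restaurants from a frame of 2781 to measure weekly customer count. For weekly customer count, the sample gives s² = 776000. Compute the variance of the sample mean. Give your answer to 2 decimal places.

Under SRS without replacement, Var(ȳ) = (1 − f)·s²/n with f = n/N = 618/2781 = 0.22222222.
Var(ȳ) = (1 − 0.22222222)·776000/618 = 0.77777778·1255.6634 = 976.62711.

976.63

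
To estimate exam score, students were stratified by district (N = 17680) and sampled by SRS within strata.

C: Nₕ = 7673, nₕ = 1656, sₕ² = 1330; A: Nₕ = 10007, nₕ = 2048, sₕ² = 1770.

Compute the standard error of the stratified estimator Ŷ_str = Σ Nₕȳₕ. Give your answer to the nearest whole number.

10291

Var(Ŷ_str) = Σₕ Nₕ²(1 − fₕ)sₕ²/nₕ.
C: 7673²·(1 − 1656/7673)·1330/1656 = 3.7079726 × 10^7.
A: 10007²·(1 − 2048/10007)·1770/2048 = 6.883443 × 10^7.
Sum = 1.0591416 × 10^8.
SE = √(1.0591416 × 10^8) = 10291.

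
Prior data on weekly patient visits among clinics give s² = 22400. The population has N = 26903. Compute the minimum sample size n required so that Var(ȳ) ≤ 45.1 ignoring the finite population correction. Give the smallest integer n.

Without fpc, n₀ = s²/D = 22400/45.1 = 496.6741.
Rounding up, n = 497.

497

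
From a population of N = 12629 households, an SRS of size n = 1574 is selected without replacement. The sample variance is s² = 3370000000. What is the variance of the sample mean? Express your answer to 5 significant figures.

1.8742 × 10^6

Under SRS without replacement, Var(ȳ) = (1 − f)·s²/n with f = n/N = 1574/12629 = 0.12463378.
Var(ȳ) = (1 − 0.12463378)·3370000000/1574 = 0.87536622·2.1410419 × 10^6 = 1.8741958 × 10^6.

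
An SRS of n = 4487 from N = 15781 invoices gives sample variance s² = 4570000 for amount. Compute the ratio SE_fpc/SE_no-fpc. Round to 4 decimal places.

f = n/N = 4487/15781 = 0.28432926.
SE_no-fpc = √(s²/n) = 31.913914; SE_fpc = √((1−f)s²/n) = 26.998317.
Ratio = √(1−f) = 0.84597325.

0.8460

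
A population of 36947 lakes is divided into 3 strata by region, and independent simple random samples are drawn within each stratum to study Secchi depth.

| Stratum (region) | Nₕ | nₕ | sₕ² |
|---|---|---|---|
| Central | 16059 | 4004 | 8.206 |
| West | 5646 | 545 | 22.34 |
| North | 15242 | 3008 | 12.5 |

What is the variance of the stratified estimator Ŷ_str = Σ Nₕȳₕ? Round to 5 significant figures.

2.3522 × 10^6

Var(Ŷ_str) = Σₕ Nₕ²(1 − fₕ)sₕ²/nₕ.
Central: 16059²·(1 − 4004/16059)·8.206/4004 = 396755.68.
West: 5646²·(1 − 545/5646)·22.34/545 = 1.1805459 × 10^6.
North: 15242²·(1 − 3008/15242)·12.5/3008 = 774894.56.
Sum = 2.3521961 × 10^6.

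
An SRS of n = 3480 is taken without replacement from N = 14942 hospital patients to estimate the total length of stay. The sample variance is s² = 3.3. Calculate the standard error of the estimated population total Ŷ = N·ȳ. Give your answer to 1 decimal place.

403.0

Var(Ŷ) = N²·Var(ȳ) = N²·(1 − n/N)·s²/n.
f = 3480/14942 = 0.23290055; Var(ȳ) = 0.76709945·3.3/3480 = 7.2742189 × 10^-4.
Var(Ŷ) = 14942² · (7.2742189 × 10^-4) = 162406.66.
SE(Ŷ) = √(162406.66) = 403.0.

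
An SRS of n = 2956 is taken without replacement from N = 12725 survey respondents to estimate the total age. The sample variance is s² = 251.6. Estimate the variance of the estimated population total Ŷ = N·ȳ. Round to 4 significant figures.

Var(Ŷ) = N²·Var(ȳ) = N²·(1 − n/N)·s²/n.
f = 2956/12725 = 0.23229862; Var(ȳ) = 0.76770138·251.6/2956 = 0.065342918.
Var(Ŷ) = 12725² · 0.065342918 = 1.0580693 × 10^7.

1.058 × 10^7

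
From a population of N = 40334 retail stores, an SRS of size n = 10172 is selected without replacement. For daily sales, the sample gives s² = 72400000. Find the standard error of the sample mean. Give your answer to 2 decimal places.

72.96

Under SRS without replacement, Var(ȳ) = (1 − f)·s²/n with f = n/N = 10172/40334 = 0.25219418.
Var(ȳ) = (1 − 0.25219418)·72400000/10172 = 0.74780582·7117.5777 = 5322.566.
SE(ȳ) = √(5322.566) = 72.96.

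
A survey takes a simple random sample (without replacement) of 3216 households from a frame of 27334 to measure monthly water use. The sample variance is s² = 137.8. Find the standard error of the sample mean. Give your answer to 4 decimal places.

0.1944

Under SRS without replacement, Var(ȳ) = (1 − f)·s²/n with f = n/N = 3216/27334 = 0.11765567.
Var(ȳ) = (1 − 0.11765567)·137.8/3216 = 0.88234433·0.042848259 = 0.037806918.
SE(ȳ) = √(0.037806918) = 0.1944.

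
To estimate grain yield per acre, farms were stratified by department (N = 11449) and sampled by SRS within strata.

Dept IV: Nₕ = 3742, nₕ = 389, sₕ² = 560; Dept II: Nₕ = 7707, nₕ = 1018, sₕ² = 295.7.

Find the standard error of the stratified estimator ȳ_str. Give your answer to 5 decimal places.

0.50203

Var(ȳ_str) = Σₕ Wₕ²(1 − fₕ)sₕ²/nₕ with Wₕ = Nₕ/N, N = 11449.
Dept IV: Wₕ = 0.32684077; term = 0.32684077²·(1 − 0.10395510)·560/389 = 0.13779728.
Dept II: Wₕ = 0.67315923; term = 0.67315923²·(1 − 0.13208771)·295.7/1018 = 0.11423916.
Sum = 0.25203644.
SE = √(0.25203644) = 0.50203.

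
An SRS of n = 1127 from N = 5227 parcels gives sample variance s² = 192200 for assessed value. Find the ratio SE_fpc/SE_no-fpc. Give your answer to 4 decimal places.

0.8857

f = n/N = 1127/5227 = 0.21561125.
SE_no-fpc = √(s²/n) = 13.059145; SE_fpc = √((1−f)s²/n) = 11.565926.
Ratio = √(1−f) = 0.88565724.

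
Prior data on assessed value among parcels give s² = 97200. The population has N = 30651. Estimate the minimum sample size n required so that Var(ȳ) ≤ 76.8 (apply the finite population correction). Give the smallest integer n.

Without fpc, n₀ = s²/D = 97200/76.8 = 1265.6250.
With fpc, (1 − n/N)·s²/n ≤ D requires n ≥ n₀/(1 + n₀/N) = 1265.6250/(1 + 1265.6250/30651) = 1215.4378.
Rounding up, n = 1216.

1216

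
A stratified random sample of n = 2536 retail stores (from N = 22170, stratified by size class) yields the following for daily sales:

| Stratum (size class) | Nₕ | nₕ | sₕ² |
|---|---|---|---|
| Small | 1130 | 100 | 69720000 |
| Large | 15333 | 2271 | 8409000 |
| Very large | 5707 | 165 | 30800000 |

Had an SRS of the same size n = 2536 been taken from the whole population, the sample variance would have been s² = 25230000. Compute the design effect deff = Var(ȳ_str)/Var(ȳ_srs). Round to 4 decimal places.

1.7220

Var(ȳ_str) = Σ Wₕ²(1−fₕ)sₕ²/nₕ with Wₕ = Nₕ/22170:
  Small: (1130/22170)²·(1−100/1130)·69720000/100 = 1650.9794
  Large: (15333/22170)²·(1−2271/15333)·8409000/2271 = 1508.8034
  Very large: (5707/22170)²·(1−165/5707)·30800000/165 = 12011.847
  → Var(ȳ_str) = 15171.63.
Var(ȳ_srs) = (1 − 2536/22170)·25230000/2536 = 8810.7138.
deff = 15171.63 / 8810.7138 = 1.7220.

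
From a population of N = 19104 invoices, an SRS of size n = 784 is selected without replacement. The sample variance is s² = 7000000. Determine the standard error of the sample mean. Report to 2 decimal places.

Under SRS without replacement, Var(ȳ) = (1 − f)·s²/n with f = n/N = 784/19104 = 0.04103853.
Var(ȳ) = (1 − 0.04103853)·7000000/784 = 0.95896147·8928.5714 = 8562.156.
SE(ȳ) = √(8562.156) = 92.53.

92.53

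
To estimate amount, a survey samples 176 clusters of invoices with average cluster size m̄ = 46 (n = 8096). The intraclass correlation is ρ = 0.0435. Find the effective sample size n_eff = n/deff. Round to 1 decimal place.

2737.4

deff = 1 + (46 − 1)·0.0435 = 1 + 1.9575 = 2.9575.
n_eff = 8096 / 2.9575 = 2737.4.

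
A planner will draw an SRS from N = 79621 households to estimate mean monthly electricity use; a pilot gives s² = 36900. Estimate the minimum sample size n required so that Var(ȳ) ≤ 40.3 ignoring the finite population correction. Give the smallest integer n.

Without fpc, n₀ = s²/D = 36900/40.3 = 915.6328.
Rounding up, n = 916.

916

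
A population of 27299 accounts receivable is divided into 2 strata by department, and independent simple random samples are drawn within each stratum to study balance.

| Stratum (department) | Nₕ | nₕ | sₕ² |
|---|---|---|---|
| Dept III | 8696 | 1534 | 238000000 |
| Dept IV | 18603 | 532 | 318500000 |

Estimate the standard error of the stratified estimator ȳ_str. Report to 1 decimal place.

Var(ȳ_str) = Σₕ Wₕ²(1 − fₕ)sₕ²/nₕ with Wₕ = Nₕ/N, N = 27299.
Dept III: Wₕ = 0.31854647; term = 0.31854647²·(1 − 0.17640294)·238000000/1534 = 12966.178.
Dept IV: Wₕ = 0.68145353; term = 0.68145353²·(1 − 0.02859754)·318500000/532 = 270065.74.
Sum = 283031.92.
SE = √(283031.92) = 532.0.

532.0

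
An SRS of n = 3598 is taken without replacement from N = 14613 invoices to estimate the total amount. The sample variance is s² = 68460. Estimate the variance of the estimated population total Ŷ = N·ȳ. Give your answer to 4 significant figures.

3.063 × 10^9

Var(Ŷ) = N²·Var(ȳ) = N²·(1 − n/N)·s²/n.
f = 3598/14613 = 0.24621912; Var(ȳ) = 0.75378088·68460/3598 = 14.342368.
Var(Ŷ) = 14613² · 14.342368 = 3.0626659 × 10^9.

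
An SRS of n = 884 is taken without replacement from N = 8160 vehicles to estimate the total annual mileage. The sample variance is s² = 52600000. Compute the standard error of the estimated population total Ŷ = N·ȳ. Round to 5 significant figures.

1.8796 × 10^6

Var(Ŷ) = N²·Var(ȳ) = N²·(1 − n/N)·s²/n.
f = 884/8160 = 0.10833333; Var(ȳ) = 0.89166667·52600000/884 = 53056.184.
Var(Ŷ) = 8160² · 53056.184 = 3.5327778 × 10^12.
SE(Ŷ) = √(3.5327778 × 10^12) = 1.8796 × 10^6.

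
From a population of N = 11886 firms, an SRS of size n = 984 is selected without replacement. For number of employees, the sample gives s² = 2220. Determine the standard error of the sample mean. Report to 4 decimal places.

Under SRS without replacement, Var(ȳ) = (1 − f)·s²/n with f = n/N = 984/11886 = 0.08278647.
Var(ȳ) = (1 − 0.08278647)·2220/984 = 0.91721353·2.2560976 = 2.0693232.
SE(ȳ) = √(2.0693232) = 1.4385.

1.4385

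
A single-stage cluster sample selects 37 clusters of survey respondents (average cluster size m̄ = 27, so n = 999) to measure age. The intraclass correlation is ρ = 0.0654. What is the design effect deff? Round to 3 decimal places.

2.700

deff = 1 + (27 − 1)·0.0654 = 1 + 1.7004 = 2.7004.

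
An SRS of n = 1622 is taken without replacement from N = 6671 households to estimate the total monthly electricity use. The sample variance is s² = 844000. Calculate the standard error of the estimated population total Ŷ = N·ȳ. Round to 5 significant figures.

132390

Var(Ŷ) = N²·Var(ȳ) = N²·(1 − n/N)·s²/n.
f = 1622/6671 = 0.24314196; Var(ȳ) = 0.75685804·844000/1622 = 393.82749.
Var(Ŷ) = 6671² · 393.82749 = 1.7526206 × 10^10.
SE(Ŷ) = √(1.7526206 × 10^10) = 132390.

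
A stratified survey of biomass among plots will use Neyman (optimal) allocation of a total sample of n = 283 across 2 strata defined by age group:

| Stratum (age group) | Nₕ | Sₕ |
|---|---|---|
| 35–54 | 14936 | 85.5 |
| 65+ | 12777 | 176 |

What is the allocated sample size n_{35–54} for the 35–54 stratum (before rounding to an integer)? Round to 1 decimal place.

Neyman allocation: nₕ = n·NₕSₕ / Σⱼ NⱼSⱼ.
Σ NⱼSⱼ = 14936·85.5 + 12777·176 = 3.52578 × 10^6.
n_{35–54} = 283·14936·85.5 / (3.52578 × 10^6) = 102.5.

102.5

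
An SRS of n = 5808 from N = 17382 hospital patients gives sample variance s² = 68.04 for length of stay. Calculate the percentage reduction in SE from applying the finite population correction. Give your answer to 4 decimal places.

18.3997

f = n/N = 5808/17382 = 0.33413876.
SE_no-fpc = √(s²/n) = 0.10823528; SE_fpc = √((1−f)s²/n) = 0.088320336.
Ratio = √(1−f) = 0.81600321. Reduction = 100·(1 − 0.81600321) = 18.3997%.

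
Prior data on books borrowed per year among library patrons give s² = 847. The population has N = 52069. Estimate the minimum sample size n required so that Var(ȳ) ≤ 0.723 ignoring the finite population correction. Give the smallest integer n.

Without fpc, n₀ = s²/D = 847/0.723 = 1171.5076.
Rounding up, n = 1172.

1172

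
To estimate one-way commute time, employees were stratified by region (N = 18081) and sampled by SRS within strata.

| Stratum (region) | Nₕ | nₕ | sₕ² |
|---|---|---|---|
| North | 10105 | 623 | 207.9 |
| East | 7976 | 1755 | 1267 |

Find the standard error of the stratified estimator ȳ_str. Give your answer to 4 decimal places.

0.4554

Var(ȳ_str) = Σₕ Wₕ²(1 − fₕ)sₕ²/nₕ with Wₕ = Nₕ/N, N = 18081.
North: Wₕ = 0.55887396; term = 0.55887396²·(1 − 0.06165265)·207.9/623 = 0.097804271.
East: Wₕ = 0.44112604; term = 0.44112604²·(1 − 0.22003511)·1267/1755 = 0.10957209.
Sum = 0.20737636.
SE = √(0.20737636) = 0.4554.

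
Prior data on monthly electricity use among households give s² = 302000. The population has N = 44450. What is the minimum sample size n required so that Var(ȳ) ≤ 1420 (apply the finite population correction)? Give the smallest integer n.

Without fpc, n₀ = s²/D = 302000/1420 = 212.6761.
With fpc, (1 − n/N)·s²/n ≤ D requires n ≥ n₀/(1 + n₀/N) = 212.6761/(1 + 212.6761/44450) = 211.6634.
Rounding up, n = 212.

212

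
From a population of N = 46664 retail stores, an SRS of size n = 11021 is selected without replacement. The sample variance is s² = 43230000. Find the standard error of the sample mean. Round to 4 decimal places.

Under SRS without replacement, Var(ȳ) = (1 − f)·s²/n with f = n/N = 11021/46664 = 0.23617778.
Var(ȳ) = (1 − 0.23617778)·43230000/11021 = 0.76382222·3922.5116 = 2996.1015.
SE(ȳ) = √(2996.1015) = 54.7367.

54.7367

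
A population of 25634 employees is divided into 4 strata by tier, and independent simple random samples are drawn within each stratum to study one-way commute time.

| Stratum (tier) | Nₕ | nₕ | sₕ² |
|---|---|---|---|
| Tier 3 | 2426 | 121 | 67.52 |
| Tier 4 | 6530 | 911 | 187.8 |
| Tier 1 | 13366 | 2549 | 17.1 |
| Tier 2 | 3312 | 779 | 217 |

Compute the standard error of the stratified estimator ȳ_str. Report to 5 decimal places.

0.14592

Var(ȳ_str) = Σₕ Wₕ²(1 − fₕ)sₕ²/nₕ with Wₕ = Nₕ/N, N = 25634.
Tier 3: Wₕ = 0.09463993; term = 0.09463993²·(1 − 0.04987634)·67.52/121 = 0.0047487142.
Tier 4: Wₕ = 0.25473980; term = 0.25473980²·(1 − 0.13950995)·187.8/911 = 0.011511096.
Tier 1: Wₕ = 0.52141687; term = 0.52141687²·(1 − 0.19070777)·17.1/2549 = 0.0014760525.
Tier 2: Wₕ = 0.12920340; term = 0.12920340²·(1 − 0.23520531)·217/779 = 0.0035564363.
Sum = 0.021292299.
SE = √(0.021292299) = 0.14592.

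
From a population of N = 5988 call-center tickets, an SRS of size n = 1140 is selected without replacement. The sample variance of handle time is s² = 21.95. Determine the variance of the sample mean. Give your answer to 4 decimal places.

Under SRS without replacement, Var(ȳ) = (1 − f)·s²/n with f = n/N = 1140/5988 = 0.19038076.
Var(ȳ) = (1 − 0.19038076)·21.95/1140 = 0.80961924·0.019254386 = 0.015588721.

0.0156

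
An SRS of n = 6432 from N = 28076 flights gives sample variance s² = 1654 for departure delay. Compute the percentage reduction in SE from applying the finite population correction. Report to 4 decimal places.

12.1987

f = n/N = 6432/28076 = 0.22909246.
SE_no-fpc = √(s²/n) = 0.50710131; SE_fpc = √((1−f)s²/n) = 0.44524175.
Ratio = √(1−f) = 0.87801340. Reduction = 100·(1 − 0.87801340) = 12.1987%.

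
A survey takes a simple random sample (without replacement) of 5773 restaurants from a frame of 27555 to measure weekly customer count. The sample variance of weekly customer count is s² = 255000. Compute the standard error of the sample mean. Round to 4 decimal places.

Under SRS without replacement, Var(ȳ) = (1 − f)·s²/n with f = n/N = 5773/27555 = 0.20950826.
Var(ȳ) = (1 − 0.20950826)·255000/5773 = 0.79049174·44.171142 = 34.916923.
SE(ȳ) = √(34.916923) = 5.9091.

5.9091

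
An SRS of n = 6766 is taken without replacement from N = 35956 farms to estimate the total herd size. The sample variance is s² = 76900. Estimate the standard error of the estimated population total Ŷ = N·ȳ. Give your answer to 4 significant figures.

109200

Var(Ŷ) = N²·Var(ȳ) = N²·(1 − n/N)·s²/n.
f = 6766/35956 = 0.18817444; Var(ȳ) = 0.81182556·76900/6766 = 9.2269267.
Var(Ŷ) = 35956² · 9.2269267 = 1.1928884 × 10^10.
SE(Ŷ) = √(1.1928884 × 10^10) = 109200.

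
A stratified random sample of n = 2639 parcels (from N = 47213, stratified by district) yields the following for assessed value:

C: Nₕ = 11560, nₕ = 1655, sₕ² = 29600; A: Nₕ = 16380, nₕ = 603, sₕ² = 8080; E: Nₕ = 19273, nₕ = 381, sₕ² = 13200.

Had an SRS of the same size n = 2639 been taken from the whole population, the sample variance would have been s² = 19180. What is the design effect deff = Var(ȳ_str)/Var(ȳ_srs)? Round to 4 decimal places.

Var(ȳ_str) = Σ Wₕ²(1−fₕ)sₕ²/nₕ with Wₕ = Nₕ/47213:
  C: (11560/47213)²·(1−1655/11560)·29600/1655 = 0.91871928
  A: (16380/47213)²·(1−603/16380)·8080/603 = 1.5534926
  E: (19273/47213)²·(1−381/19273)·13200/381 = 5.6591736
  → Var(ȳ_str) = 8.1313855.
Var(ȳ_srs) = (1 − 2639/47213)·19180/2639 = 6.8616605.
deff = 8.1313855 / 6.8616605 = 1.1850.

1.1850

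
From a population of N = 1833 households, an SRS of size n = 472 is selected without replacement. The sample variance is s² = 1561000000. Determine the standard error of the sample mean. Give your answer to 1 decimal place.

Under SRS without replacement, Var(ȳ) = (1 − f)·s²/n with f = n/N = 472/1833 = 0.25750136.
Var(ȳ) = (1 − 0.25750136)·1561000000/472 = 0.74249864·3.3072034 × 10^6 = 2.455594 × 10^6.
SE(ȳ) = √(2.455594 × 10^6) = 1567.0.

1567.0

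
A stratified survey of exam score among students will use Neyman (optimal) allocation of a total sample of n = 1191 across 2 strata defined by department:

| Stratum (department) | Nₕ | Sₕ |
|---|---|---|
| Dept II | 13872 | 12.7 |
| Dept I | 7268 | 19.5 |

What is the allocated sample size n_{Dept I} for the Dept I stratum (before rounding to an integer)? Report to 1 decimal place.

531.0

Neyman allocation: nₕ = n·NₕSₕ / Σⱼ NⱼSⱼ.
Σ NⱼSⱼ = 13872·12.7 + 7268·19.5 = 317900.4.
n_{Dept I} = 1191·7268·19.5 / 317900.4 = 531.0.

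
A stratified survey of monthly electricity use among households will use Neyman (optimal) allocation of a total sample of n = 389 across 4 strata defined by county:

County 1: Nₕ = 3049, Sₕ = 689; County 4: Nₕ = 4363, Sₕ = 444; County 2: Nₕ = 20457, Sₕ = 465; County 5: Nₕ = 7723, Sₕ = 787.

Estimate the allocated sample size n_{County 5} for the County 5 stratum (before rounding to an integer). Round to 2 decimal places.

Neyman allocation: nₕ = n·NₕSₕ / Σⱼ NⱼSⱼ.
Σ NⱼSⱼ = 3049·689 + 4363·444 + 20457·465 + 7723·787 = 1.9628439 × 10^7.
n_{County 5} = 389·7723·787 / (1.9628439 × 10^7) = 120.45.

120.45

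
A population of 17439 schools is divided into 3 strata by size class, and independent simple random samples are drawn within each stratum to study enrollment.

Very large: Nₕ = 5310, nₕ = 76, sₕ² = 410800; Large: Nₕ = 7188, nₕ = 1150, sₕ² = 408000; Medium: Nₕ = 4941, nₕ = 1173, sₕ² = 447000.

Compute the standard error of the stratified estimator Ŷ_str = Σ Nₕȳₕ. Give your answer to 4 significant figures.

415600

Var(Ŷ_str) = Σₕ Nₕ²(1 − fₕ)sₕ²/nₕ.
Very large: 5310²·(1 − 76/5310)·410800/76 = 1.5022599 × 10^11.
Large: 7188²·(1 − 1150/7188)·408000/1150 = 1.5397971 × 10^10.
Medium: 4941²·(1 − 1173/4941)·447000/1173 = 7.09472 × 10^9.
Sum = 1.7271868 × 10^11.
SE = √(1.7271868 × 10^11) = 415600.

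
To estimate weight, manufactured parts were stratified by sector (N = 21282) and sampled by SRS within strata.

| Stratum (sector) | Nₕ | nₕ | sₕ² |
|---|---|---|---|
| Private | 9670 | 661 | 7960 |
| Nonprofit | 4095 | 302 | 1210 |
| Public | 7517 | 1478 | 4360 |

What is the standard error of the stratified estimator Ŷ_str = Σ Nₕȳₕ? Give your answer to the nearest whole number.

35288

Var(Ŷ_str) = Σₕ Nₕ²(1 − fₕ)sₕ²/nₕ.
Private: 9670²·(1 − 661/9670)·7960/661 = 1.0490946 × 10^9.
Nonprofit: 4095²·(1 − 302/4095)·1210/302 = 6.2232203 × 10^7.
Public: 7517²·(1 − 1478/7517)·4360/1478 = 1.3391266 × 10^8.
Sum = 1.2452395 × 10^9.
SE = √(1.2452395 × 10^9) = 35288.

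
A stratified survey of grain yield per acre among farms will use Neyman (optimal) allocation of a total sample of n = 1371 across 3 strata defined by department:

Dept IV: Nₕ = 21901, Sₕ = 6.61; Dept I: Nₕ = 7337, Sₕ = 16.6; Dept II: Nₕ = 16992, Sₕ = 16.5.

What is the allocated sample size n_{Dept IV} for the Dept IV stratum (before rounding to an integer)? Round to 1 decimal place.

Neyman allocation: nₕ = n·NₕSₕ / Σⱼ NⱼSⱼ.
Σ NⱼSⱼ = 21901·6.61 + 7337·16.6 + 16992·16.5 = 546927.81.
n_{Dept IV} = 1371·21901·6.61 / 546927.81 = 362.9.

362.9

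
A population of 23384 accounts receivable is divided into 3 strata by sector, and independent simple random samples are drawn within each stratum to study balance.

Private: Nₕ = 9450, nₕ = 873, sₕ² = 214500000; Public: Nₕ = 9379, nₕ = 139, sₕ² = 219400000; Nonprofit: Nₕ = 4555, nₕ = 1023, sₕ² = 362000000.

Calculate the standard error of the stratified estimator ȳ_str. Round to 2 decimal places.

544.97

Var(ȳ_str) = Σₕ Wₕ²(1 − fₕ)sₕ²/nₕ with Wₕ = Nₕ/N, N = 23384.
Private: Wₕ = 0.40412248; term = 0.40412248²·(1 − 0.09238095)·214500000/873 = 36420.229.
Public: Wₕ = 0.40108621; term = 0.40108621²·(1 − 0.01482034)·219400000/139 = 250157.04.
Nonprofit: Wₕ = 0.19479131; term = 0.19479131²·(1 − 0.22458836)·362000000/1023 = 10411.287.
Sum = 296988.56.
SE = √(296988.56) = 544.97.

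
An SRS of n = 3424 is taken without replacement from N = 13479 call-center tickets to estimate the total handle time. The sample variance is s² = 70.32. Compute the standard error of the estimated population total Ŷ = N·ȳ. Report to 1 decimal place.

1668.4

Var(Ŷ) = N²·Var(ȳ) = N²·(1 − n/N)·s²/n.
f = 3424/13479 = 0.25402478; Var(ȳ) = 0.74597522·70.32/3424 = 0.015320379.
Var(Ŷ) = 13479² · 0.015320379 = 2.7834592 × 10^6.
SE(Ŷ) = √(2.7834592 × 10^6) = 1668.4.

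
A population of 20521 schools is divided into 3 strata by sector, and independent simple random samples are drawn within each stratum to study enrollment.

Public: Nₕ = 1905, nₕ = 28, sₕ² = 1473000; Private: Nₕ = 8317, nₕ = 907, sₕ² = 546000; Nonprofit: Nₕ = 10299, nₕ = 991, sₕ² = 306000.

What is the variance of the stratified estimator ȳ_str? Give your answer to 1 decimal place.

Var(ȳ_str) = Σₕ Wₕ²(1 − fₕ)sₕ²/nₕ with Wₕ = Nₕ/N, N = 20521.
Public: Wₕ = 0.09283173; term = 0.09283173²·(1 − 0.01469816)·1473000/28 = 446.69072.
Private: Wₕ = 0.40529214; term = 0.40529214²·(1 − 0.10905375)·546000/907 = 88.099456.
Nonprofit: Wₕ = 0.50187613; term = 0.50187613²·(1 − 0.09622293)·306000/991 = 70.291395.
Sum = 605.08157.

605.1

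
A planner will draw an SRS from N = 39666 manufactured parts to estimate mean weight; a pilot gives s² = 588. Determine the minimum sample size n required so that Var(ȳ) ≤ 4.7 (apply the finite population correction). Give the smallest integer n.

Without fpc, n₀ = s²/D = 588/4.7 = 125.1064.
With fpc, (1 − n/N)·s²/n ≤ D requires n ≥ n₀/(1 + n₀/N) = 125.1064/(1 + 125.1064/39666) = 124.7131.
Rounding up, n = 125.

125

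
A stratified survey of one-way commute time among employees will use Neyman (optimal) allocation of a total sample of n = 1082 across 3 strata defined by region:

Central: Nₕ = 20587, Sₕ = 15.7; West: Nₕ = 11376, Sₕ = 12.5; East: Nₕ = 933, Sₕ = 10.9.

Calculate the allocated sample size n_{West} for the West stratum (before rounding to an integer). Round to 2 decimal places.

Neyman allocation: nₕ = n·NₕSₕ / Σⱼ NⱼSⱼ.
Σ NⱼSⱼ = 20587·15.7 + 11376·12.5 + 933·10.9 = 475585.6.
n_{West} = 1082·11376·12.5 / 475585.6 = 323.52.

323.52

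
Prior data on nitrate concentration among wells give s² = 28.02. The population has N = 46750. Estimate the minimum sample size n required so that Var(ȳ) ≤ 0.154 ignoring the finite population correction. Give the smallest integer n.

Without fpc, n₀ = s²/D = 28.02/0.154 = 181.9481.
Rounding up, n = 182.

182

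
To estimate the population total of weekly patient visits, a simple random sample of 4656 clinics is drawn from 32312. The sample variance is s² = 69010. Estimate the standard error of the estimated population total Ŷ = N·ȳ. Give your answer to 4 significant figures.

115100

Var(Ŷ) = N²·Var(ȳ) = N²·(1 − n/N)·s²/n.
f = 4656/32312 = 0.14409507; Var(ȳ) = 0.85590493·69010/4656 = 12.685996.
Var(Ŷ) = 32312² · 12.685996 = 1.3245009 × 10^10.
SE(Ŷ) = √(1.3245009 × 10^10) = 115100.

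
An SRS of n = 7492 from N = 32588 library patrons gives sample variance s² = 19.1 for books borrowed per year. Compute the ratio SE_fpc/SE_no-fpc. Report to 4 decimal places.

0.8776

f = n/N = 7492/32588 = 0.22990058.
SE_no-fpc = √(s²/n) = 0.050491445; SE_fpc = √((1−f)s²/n) = 0.044308923.
Ratio = √(1−f) = 0.87755309.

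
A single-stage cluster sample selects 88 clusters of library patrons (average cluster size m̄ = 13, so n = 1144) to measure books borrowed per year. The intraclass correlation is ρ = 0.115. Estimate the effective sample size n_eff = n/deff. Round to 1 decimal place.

deff = 1 + (13 − 1)·0.115 = 1 + 1.38 = 2.38.
n_eff = 1144 / 2.38 = 480.7.

480.7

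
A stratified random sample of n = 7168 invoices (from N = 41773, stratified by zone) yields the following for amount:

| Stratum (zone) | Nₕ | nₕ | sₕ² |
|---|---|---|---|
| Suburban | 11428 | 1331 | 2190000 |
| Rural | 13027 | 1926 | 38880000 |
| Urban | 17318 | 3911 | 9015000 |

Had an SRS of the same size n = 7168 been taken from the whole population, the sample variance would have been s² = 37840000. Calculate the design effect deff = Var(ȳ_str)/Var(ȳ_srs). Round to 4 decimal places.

0.4776

Var(ȳ_str) = Σ Wₕ²(1−fₕ)sₕ²/nₕ with Wₕ = Nₕ/41773:
  Suburban: (11428/41773)²·(1−1331/11428)·2190000/1331 = 108.80211
  Rural: (13027/41773)²·(1−1926/13027)·38880000/1926 = 1672.9585
  Urban: (17318/41773)²·(1−3911/17318)·9015000/3911 = 306.70152
  → Var(ȳ_str) = 2088.4621.
Var(ȳ_srs) = (1 − 7168/41773)·37840000/7168 = 4373.1696.
deff = 2088.4621 / 4373.1696 = 0.4776.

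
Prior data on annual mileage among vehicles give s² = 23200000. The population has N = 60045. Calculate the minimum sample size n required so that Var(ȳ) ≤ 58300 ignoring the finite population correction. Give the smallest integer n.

398

Without fpc, n₀ = s²/D = 23200000/58300 = 397.9417.
Rounding up, n = 398.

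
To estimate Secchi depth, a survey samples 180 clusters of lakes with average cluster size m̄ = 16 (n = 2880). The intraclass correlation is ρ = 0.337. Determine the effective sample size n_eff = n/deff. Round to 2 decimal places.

475.64

deff = 1 + (16 − 1)·0.337 = 1 + 5.055 = 6.055.
n_eff = 2880 / 6.055 = 475.64.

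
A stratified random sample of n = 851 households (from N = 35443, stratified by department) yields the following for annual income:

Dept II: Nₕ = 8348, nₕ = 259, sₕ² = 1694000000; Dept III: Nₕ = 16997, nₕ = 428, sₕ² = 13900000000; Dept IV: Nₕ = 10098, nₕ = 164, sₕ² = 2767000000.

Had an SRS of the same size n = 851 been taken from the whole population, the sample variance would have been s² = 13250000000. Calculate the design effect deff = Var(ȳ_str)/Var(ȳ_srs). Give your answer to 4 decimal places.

Var(ȳ_str) = Σ Wₕ²(1−fₕ)sₕ²/nₕ with Wₕ = Nₕ/35443:
  Dept II: (8348/35443)²·(1−259/8348)·1694000000/259 = 351584.7
  Dept III: (16997/35443)²·(1−428/16997)·13900000000/428 = 7.2807925 × 10^6
  Dept IV: (10098/35443)²·(1−164/10098)·2767000000/164 = 1.3472987 × 10^6
  → Var(ȳ_str) = 8.9796759 × 10^6.
Var(ȳ_srs) = (1 − 851/35443)·13250000000/851 = 1.5196078 × 10^7.
deff = (8.9796759 × 10^6) / (1.5196078 × 10^7) = 0.5909.

0.5909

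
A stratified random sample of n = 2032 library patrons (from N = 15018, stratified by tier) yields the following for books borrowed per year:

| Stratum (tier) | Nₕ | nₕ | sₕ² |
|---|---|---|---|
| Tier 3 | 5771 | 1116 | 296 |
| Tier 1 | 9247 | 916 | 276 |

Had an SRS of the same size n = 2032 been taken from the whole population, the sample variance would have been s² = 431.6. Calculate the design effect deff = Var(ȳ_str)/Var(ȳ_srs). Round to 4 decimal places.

0.7324

Var(ȳ_str) = Σ Wₕ²(1−fₕ)sₕ²/nₕ with Wₕ = Nₕ/15018:
  Tier 3: (5771/15018)²·(1−1116/5771)·296/1116 = 0.031591779
  Tier 1: (9247/15018)²·(1−916/9247)·276/916 = 0.10291707
  → Var(ȳ_str) = 0.13450885.
Var(ȳ_srs) = (1 − 2032/15018)·431.6/2032 = 0.18366273.
deff = 0.13450885 / 0.18366273 = 0.7324.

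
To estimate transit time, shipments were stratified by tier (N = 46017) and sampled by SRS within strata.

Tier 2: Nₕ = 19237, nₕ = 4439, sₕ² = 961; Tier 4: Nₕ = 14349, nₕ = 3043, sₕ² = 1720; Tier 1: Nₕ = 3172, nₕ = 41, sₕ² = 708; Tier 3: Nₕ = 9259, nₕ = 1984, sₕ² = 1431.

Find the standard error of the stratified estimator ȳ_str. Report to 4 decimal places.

Var(ȳ_str) = Σₕ Wₕ²(1 − fₕ)sₕ²/nₕ with Wₕ = Nₕ/N, N = 46017.
Tier 2: Wₕ = 0.41804116; term = 0.41804116²·(1 − 0.23075324)·961/4439 = 0.029103285.
Tier 4: Wₕ = 0.31181954; term = 0.31181954²·(1 − 0.21207053)·1720/3043 = 0.043303251.
Tier 1: Wₕ = 0.06893105; term = 0.06893105²·(1 − 0.01292560)·708/41 = 0.080989561.
Tier 3: Wₕ = 0.20120825; term = 0.20120825²·(1 − 0.21427800)·1431/1984 = 0.022943435.
Sum = 0.17633953.
SE = √(0.17633953) = 0.4199.

0.4199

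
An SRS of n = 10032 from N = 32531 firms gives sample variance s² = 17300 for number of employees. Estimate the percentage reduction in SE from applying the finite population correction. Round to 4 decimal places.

16.8365

f = n/N = 10032/32531 = 0.30838277.
SE_no-fpc = √(s²/n) = 1.3131952; SE_fpc = √((1−f)s²/n) = 1.0920995.
Ratio = √(1−f) = 0.83163527. Reduction = 100·(1 − 0.83163527) = 16.8365%.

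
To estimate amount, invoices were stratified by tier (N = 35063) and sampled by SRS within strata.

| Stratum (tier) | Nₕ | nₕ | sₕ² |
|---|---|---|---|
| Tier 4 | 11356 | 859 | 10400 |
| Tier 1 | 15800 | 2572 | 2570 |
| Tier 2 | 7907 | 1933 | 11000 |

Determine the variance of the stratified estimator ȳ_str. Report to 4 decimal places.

1.5624

Var(ȳ_str) = Σₕ Wₕ²(1 − fₕ)sₕ²/nₕ with Wₕ = Nₕ/N, N = 35063.
Tier 4: Wₕ = 0.32387417; term = 0.32387417²·(1 − 0.07564283)·10400/859 = 1.1739041.
Tier 1: Wₕ = 0.45061746; term = 0.45061746²·(1 − 0.16278481)·2570/2572 = 0.16986945.
Tier 2: Wₕ = 0.22550837; term = 0.22550837²·(1 − 0.24446693)·11000/1933 = 0.21864505.
Sum = 1.5624186.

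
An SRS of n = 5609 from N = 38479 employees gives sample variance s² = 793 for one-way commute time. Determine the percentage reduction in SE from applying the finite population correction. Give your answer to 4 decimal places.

f = n/N = 5609/38479 = 0.14576782.
SE_no-fpc = √(s²/n) = 0.37600522; SE_fpc = √((1−f)s²/n) = 0.34752163.
Ratio = √(1−f) = 0.92424682. Reduction = 100·(1 − 0.92424682) = 7.5753%.

7.5753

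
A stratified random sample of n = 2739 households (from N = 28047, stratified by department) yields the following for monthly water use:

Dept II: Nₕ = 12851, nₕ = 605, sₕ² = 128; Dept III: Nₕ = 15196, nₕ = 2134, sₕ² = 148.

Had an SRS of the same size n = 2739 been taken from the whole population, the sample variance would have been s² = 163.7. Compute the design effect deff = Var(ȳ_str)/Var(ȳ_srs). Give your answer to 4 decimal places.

1.1093

Var(ȳ_str) = Σ Wₕ²(1−fₕ)sₕ²/nₕ with Wₕ = Nₕ/28047:
  Dept II: (12851/28047)²·(1−605/12851)·128/605 = 0.042326557
  Dept III: (15196/28047)²·(1−2134/15196)·148/2134 = 0.017499814
  → Var(ȳ_str) = 0.059826371.
Var(ȳ_srs) = (1 − 2739/28047)·163.7/2739 = 0.053929707.
deff = 0.059826371 / 0.053929707 = 1.1093.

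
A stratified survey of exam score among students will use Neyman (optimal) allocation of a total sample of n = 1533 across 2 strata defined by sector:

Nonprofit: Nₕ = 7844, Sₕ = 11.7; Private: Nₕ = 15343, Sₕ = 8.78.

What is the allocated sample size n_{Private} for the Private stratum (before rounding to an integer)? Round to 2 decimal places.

Neyman allocation: nₕ = n·NₕSₕ / Σⱼ NⱼSⱼ.
Σ NⱼSⱼ = 7844·11.7 + 15343·8.78 = 226486.34.
n_{Private} = 1533·15343·8.78 / 226486.34 = 911.81.

911.81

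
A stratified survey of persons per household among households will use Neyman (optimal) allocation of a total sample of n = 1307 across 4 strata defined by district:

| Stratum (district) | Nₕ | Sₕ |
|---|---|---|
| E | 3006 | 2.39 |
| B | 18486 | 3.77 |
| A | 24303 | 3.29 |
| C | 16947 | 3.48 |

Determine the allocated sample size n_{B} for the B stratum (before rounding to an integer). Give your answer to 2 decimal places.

422.08

Neyman allocation: nₕ = n·NₕSₕ / Σⱼ NⱼSⱼ.
Σ NⱼSⱼ = 3006·2.39 + 18486·3.77 + 24303·3.29 + 16947·3.48 = 215808.99.
n_{B} = 1307·18486·3.77 / 215808.99 = 422.08.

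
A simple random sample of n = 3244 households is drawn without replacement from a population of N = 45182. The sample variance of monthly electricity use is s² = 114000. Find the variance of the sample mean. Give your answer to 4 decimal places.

32.6187

Under SRS without replacement, Var(ȳ) = (1 − f)·s²/n with f = n/N = 3244/45182 = 0.07179850.
Var(ȳ) = (1 − 0.07179850)·114000/3244 = 0.92820150·35.1418 = 32.618672.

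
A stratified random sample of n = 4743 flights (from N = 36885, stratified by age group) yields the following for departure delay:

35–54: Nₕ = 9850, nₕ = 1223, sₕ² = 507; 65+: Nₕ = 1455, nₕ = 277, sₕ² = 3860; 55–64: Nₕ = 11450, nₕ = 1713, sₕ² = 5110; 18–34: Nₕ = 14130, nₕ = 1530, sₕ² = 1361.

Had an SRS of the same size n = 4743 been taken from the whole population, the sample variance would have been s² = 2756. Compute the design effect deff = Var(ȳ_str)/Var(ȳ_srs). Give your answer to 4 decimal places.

Var(ȳ_str) = Σ Wₕ²(1−fₕ)sₕ²/nₕ with Wₕ = Nₕ/36885:
  35–54: (9850/36885)²·(1−1223/9850)·507/1223 = 0.025892737
  65+: (1455/36885)²·(1−277/1455)·3860/277 = 0.017555623
  55–64: (11450/36885)²·(1−1713/11450)·5110/1713 = 0.24445258
  18–34: (14130/36885)²·(1−1530/14130)·1361/1530 = 0.1164072
  → Var(ȳ_str) = 0.40430814.
Var(ȳ_srs) = (1 − 4743/36885)·2756/4743 = 0.50634811.
deff = 0.40430814 / 0.50634811 = 0.7985.

0.7985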